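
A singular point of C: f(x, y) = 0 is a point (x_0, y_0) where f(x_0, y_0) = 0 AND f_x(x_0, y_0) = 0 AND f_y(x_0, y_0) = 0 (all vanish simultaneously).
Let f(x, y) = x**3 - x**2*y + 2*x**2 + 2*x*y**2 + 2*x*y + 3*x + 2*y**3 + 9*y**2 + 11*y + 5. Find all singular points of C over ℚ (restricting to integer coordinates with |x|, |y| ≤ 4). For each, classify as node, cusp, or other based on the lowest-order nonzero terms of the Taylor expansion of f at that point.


Singular points: {(-1, -1)}; classification: cusp.

Compute partial derivatives:
  f_x = 3*x**2 - 2*x*y + 4*x + 2*y**2 + 2*y + 3.
  f_y = -x**2 + 4*x*y + 2*x + 6*y**2 + 18*y + 11.
Scan x_0 ∈ {−4, ..., 4}. For each x_0, f_y(x_0, y) is a polynomial in y; find its integer roots y ∈ {−4, ..., 4}, then test f_x and f at those candidates.
  x = -4: f_y(-4, y) = 6*y**2 + 2*y - 13; no integer root y with |y| ≤ 4.
  x = -3: f_y(-3, y) = 6*y**2 + 6*y - 4; no integer root y with |y| ≤ 4.
  x = -2: f_y(-2, y) = 6*y**2 + 10*y + 3; no integer root y with |y| ≤ 4.
  x = -1: f_y(-1, y) = 6*y**2 + 14*y + 8; vanishes at y ∈ {-1}. (-1, -1): f_x = 0, f = 0 — SINGULAR.
  x = 0: f_y(0, y) = 6*y**2 + 18*y + 11; no integer root y with |y| ≤ 4.
  x = 1: f_y(1, y) = 6*y**2 + 22*y + 12; vanishes at y ∈ {-3}. (1, -3): f_x = 28 ≠ 0.
  x = 2: f_y(2, y) = 6*y**2 + 26*y + 11; no integer root y with |y| ≤ 4.
  x = 3: f_y(3, y) = 6*y**2 + 30*y + 8; no integer root y with |y| ≤ 4.
  x = 4: f_y(4, y) = 6*y**2 + 34*y + 3; no integer root y with |y| ≤ 4.
Only singular point on the grid: (-1, -1).
Classify: substitute x = -1 + u, y = -1 + v and expand: f = u**3 - u**2*v + 2*u*v**2 + 2*v**3 + v**2.
No constant or linear terms (consistent with a singular point). Quadratic part: v**2. Cubic part: u**3 - u**2*v + 2*u*v**2 + 2*v**3.
The quadratic part v**2 is a perfect square, so there is a single (double) tangent line v = 0, i.e. y = -1. Restricting the cubic part to that line (v = 0) leaves u**3 ≠ 0, so f is not divisible by v and the branch is v² ≈ -u**3 to lowest order — this is a cusp.
Classification: cusp.


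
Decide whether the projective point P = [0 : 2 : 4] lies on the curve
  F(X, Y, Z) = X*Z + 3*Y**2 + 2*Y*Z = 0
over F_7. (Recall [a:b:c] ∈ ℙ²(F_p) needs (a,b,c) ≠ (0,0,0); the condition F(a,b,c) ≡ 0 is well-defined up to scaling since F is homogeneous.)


F(0,2,4) ≡ 0 (mod 7); P is on the curve.

Evaluate F(0, 2, 4) term-by-term (mod 7).
  X*Z ↦ 1·0·1·4 = 0
  3*Y**2 ↦ 3·1·4·1 = 12
  2*Y*Z ↦ 2·1·2·4 = 16
Sum: F(0, 2, 4) = (0) + (12) + (16) = 28.
Reducing mod 7: 28 ≡ 0 (mod 7).
Since F(a, b, c) ≡ 0 (mod 7), P lies on the curve.


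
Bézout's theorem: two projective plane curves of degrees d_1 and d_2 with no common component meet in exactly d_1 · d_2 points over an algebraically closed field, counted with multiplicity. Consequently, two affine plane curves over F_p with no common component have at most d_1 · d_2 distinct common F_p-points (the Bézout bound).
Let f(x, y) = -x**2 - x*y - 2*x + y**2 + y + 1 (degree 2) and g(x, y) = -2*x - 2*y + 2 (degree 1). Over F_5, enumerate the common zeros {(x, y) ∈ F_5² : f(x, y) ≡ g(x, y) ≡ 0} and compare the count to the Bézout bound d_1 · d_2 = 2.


Common zeros: {(2, 4), (4, 2)}; count = 2; Bézout bound = 2.

deg(f) = 2, deg(g) = 1, so Bézout bound = 2.
Scan x ∈ F_5. For each x, list the y ∈ F_5 with f(x, y) ≡ 0 and those with g(x, y) ≡ 0 (mod 5); the common zeros in that column are the intersection.
  x = 0: f ≡ 0 at y ∈ ∅; g ≡ 0 at y ∈ {1}; common: ∅.
  x = 1: f ≡ 0 at y ∈ ∅; g ≡ 0 at y ∈ {0}; common: ∅.
  x = 2: f ≡ 0 at y ∈ {2, 4}; g ≡ 0 at y ∈ {4}; common: {4}.
  x = 3: f ≡ 0 at y ∈ {1}; g ≡ 0 at y ∈ {3}; common: ∅.
  x = 4: f ≡ 0 at y ∈ {1, 2}; g ≡ 0 at y ∈ {2}; common: {2}.
Collecting: common zeros = {(2, 4), (4, 2)}, so the count is 2.
Comparison with the Bézout bound: 2 ≤ 2 = deg(f)·deg(g), as expected for curves with no common component (the bound is attained).


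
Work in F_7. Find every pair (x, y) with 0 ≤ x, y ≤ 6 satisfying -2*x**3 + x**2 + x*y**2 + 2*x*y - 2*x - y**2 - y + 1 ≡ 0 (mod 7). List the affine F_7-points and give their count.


Affine F_7-points: {(1, 2), (4, 0), (6, 3), (6, 6)}; count = 4.

For each of the 49 pairs (x, y) ∈ F_7², evaluate f(x, y) mod 7. Record the zeros.
  x = 0: [0↦1, 1↦6, 2↦2, 3↦3, 4↦2, 5↦6, 6↦1]  zeros at y ∈ ∅
  x = 1: [0↦5, 1↦6, 2↦0, 3↦1, 4↦2, 5↦3, 6↦4]  zeros at y ∈ {2}
  x = 2: [0↦6, 1↦3, 2↦2, 3↦3, 4↦6, 5↦4, 6↦4]  zeros at y ∈ ∅
  x = 3: [0↦6, 1↦6, 2↦3, 3↦4, 4↦2, 5↦4, 6↦3]  zeros at y ∈ ∅
  x = 4: [0↦0, 1↦3, 2↦5, 3↦6, 4↦6, 5↦5, 6↦3]  zeros at y ∈ {0}
  x = 5: [0↦4, 1↦3, 2↦3, 3↦4, 4↦6, 5↦2, 6↦6]  zeros at y ∈ ∅
  x = 6: [0↦6, 1↦1, 2↦6, 3↦0, 4↦4, 5↦4, 6↦0]  zeros at y ∈ {3, 6}
Collecting zeros: affine points = {(1, 2), (4, 0), (6, 3), (6, 6)}.
Total count |C(F_7)_aff| = 4.


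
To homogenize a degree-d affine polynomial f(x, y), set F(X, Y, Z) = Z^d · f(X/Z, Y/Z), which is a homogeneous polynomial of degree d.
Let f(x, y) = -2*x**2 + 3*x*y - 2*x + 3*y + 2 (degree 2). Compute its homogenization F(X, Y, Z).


F(X, Y, Z) = -2*X**2 + 3*X*Y - 2*X*Z + 3*Y*Z + 2*Z**2

deg(f) = 2.
Substitute x = X/Z, y = Y/Z into f, then multiply by Z^2.
  monomial -2·x^2·y^0 ↦ -2·X^2·Y^0·Z^0.
  monomial 3·x^1·y^1 ↦ 3·X^1·Y^1·Z^0.
  monomial -2·x^1·y^0 ↦ -2·X^1·Y^0·Z^1.
  monomial 3·x^0·y^1 ↦ 3·X^0·Y^1·Z^1.
  monomial 2·x^0·y^0 ↦ 2·X^0·Y^0·Z^2.
Collecting: F(X, Y, Z) = -2*X**2 + 3*X*Y - 2*X*Z + 3*Y*Z + 2*Z**2.


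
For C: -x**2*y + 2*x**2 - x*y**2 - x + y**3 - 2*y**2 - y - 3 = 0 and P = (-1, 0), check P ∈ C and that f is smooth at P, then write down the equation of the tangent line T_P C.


Tangent line at P: -5*x - 2*y - 5 = 0.

Step 1: f(-1, 0) = 0, so P lies on C.
Step 2: partial derivatives
  f_x(x, y) = -2*x*y + 4*x - y**2 - 1, f_y(x, y) = -x**2 - 2*x*y + 3*y**2 - 4*y - 1.
  f_x(P) = -5, f_y(P) = -2 (gradient nonzero, so P is smooth).
Step 3: tangent line at P: -5·(x − -1) + -2·(y − 0) = 0.
Expanding: -5*x - 2*y - 5 = 0.


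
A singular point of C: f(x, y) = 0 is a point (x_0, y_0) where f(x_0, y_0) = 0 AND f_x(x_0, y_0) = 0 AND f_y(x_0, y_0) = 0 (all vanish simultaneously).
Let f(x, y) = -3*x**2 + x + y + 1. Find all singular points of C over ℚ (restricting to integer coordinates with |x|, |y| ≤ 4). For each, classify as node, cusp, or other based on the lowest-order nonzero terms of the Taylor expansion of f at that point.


No singular points in the scanned grid; C is smooth there.

Compute partial derivatives:
  f_x = 1 - 6*x.
  f_y = 1.
f_y = 1 is a nonzero constant, so f_y never vanishes: no point (x, y) can satisfy f = f_x = f_y = 0. In particular no (x, y) ∈ {−4, ..., 4}² is singular; the curve is smooth.


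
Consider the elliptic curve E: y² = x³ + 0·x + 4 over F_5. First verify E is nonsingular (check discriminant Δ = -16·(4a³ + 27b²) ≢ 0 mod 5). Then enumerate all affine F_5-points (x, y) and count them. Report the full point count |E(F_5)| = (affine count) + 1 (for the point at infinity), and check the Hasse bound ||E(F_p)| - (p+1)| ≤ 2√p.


Affine points = {(0, 2), (0, 3), (1, 0), (3, 1), (3, 4)}; affine count = 5; |E(F_5)| = 6.

Discriminant check: Δ ∝ 4a³ + 27b² = 4·0³ + 27·4² = 4·0 + 27·16 ≡ 2 (mod 5). Nonzero ⇒ E is nonsingular.
For each x ∈ F_5, compute rhs = x³ + 0·x + 4 mod 5, then count y ∈ F_5 with y² ≡ rhs.
  x = 0: rhs = 4, matching y values: 2, 3 (2 points).
  x = 1: rhs = 0, matching y values: 0 (1 points).
  x = 2: rhs = 2, matching y values: none (0 points).
  x = 3: rhs = 1, matching y values: 1, 4 (2 points).
  x = 4: rhs = 3, matching y values: none (0 points).
Total affine count: 5.
Full point count |E(F_5)| = 5 + 1 = 6.
Hasse bound: |6 − (5+1)| = |0| = 0 ≤ 2√5 ≈ 4.4721 ✓.


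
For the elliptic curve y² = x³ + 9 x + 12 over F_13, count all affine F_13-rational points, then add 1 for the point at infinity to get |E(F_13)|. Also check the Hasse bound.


Affine points = {(0, 5), (0, 8), (1, 3), (1, 10), (2, 5), (2, 8), (3, 1), (3, 12), (5, 0), (6, 3), (6, 10), (9, 4), (9, 9), (10, 6), (10, 7), (11, 5), (11, 8)}; affine count = 17; |E(F_13)| = 18.

Discriminant check: Δ ∝ 4a³ + 27b² = 4·9³ + 27·12² = 4·729 + 27·144 ≡ 5 (mod 13). Nonzero ⇒ E is nonsingular.
For each x ∈ F_13, compute rhs = x³ + 9·x + 12 mod 13, then count y ∈ F_13 with y² ≡ rhs.
  x = 0: rhs = 12, matching y values: 5, 8 (2 points).
  x = 1: rhs = 9, matching y values: 3, 10 (2 points).
  x = 2: rhs = 12, matching y values: 5, 8 (2 points).
  x = 3: rhs = 1, matching y values: 1, 12 (2 points).
  x = 4: rhs = 8, matching y values: none (0 points).
  x = 5: rhs = 0, matching y values: 0 (1 points).
  x = 6: rhs = 9, matching y values: 3, 10 (2 points).
  x = 7: rhs = 2, matching y values: none (0 points).
  x = 8: rhs = 11, matching y values: none (0 points).
  x = 9: rhs = 3, matching y values: 4, 9 (2 points).
  x = 10: rhs = 10, matching y values: 6, 7 (2 points).
  x = 11: rhs = 12, matching y values: 5, 8 (2 points).
  x = 12: rhs = 2, matching y values: none (0 points).
Total affine count: 17.
Full point count |E(F_13)| = 17 + 1 = 18.
Hasse bound: |18 − (13+1)| = |4| = 4 ≤ 2√13 ≈ 7.2111 ✓.


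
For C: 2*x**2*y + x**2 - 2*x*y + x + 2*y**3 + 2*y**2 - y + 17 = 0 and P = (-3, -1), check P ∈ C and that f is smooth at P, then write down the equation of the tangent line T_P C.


Tangent line at P: 9*x + 25*y + 52 = 0.

Step 1: f(-3, -1) = 0, so P lies on C.
Step 2: partial derivatives
  f_x(x, y) = 4*x*y + 2*x - 2*y + 1, f_y(x, y) = 2*x**2 - 2*x + 6*y**2 + 4*y - 1.
  f_x(P) = 9, f_y(P) = 25 (gradient nonzero, so P is smooth).
Step 3: tangent line at P: 9·(x − -3) + 25·(y − -1) = 0.
Expanding: 9*x + 25*y + 52 = 0.


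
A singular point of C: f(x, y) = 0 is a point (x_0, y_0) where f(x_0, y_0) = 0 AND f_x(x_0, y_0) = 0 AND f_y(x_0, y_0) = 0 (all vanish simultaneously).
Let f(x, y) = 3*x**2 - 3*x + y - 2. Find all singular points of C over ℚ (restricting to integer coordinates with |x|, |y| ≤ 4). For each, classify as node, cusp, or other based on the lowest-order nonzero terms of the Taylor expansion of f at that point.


No singular points in the scanned grid; C is smooth there.

Compute partial derivatives:
  f_x = 6*x - 3.
  f_y = 1.
f_y = 1 is a nonzero constant, so f_y never vanishes: no point (x, y) can satisfy f = f_x = f_y = 0. In particular no (x, y) ∈ {−4, ..., 4}² is singular; the curve is smooth.


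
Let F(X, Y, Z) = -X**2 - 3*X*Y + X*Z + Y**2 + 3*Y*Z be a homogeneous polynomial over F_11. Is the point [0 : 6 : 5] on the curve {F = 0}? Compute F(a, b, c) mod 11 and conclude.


F(0,6,5) ≡ 5 (mod 11); P is NOT on the curve.

Evaluate F(0, 6, 5) term-by-term (mod 11).
  -X**2 ↦ -1·0·1·1 = 0
  -3*X*Y ↦ -3·0·6·1 = 0
  X*Z ↦ 1·0·1·5 = 0
  Y**2 ↦ 1·1·36·1 = 36
  3*Y*Z ↦ 3·1·6·5 = 90
Sum: F(0, 6, 5) = (0) + (0) + (0) + (36) + (90) = 126.
Reducing mod 11: 126 ≡ 5 (mod 11).
Since F(a, b, c) ≡ 5 ≠ 0 (mod 11), P does NOT lie on the curve.


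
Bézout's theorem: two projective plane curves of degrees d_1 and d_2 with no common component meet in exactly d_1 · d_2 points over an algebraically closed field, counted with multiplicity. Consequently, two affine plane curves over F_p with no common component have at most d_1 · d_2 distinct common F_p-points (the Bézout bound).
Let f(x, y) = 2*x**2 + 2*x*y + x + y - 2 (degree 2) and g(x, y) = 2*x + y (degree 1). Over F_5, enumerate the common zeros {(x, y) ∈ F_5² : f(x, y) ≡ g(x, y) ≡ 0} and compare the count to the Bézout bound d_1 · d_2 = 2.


Common zeros: {(1, 3)}; count = 1; Bézout bound = 2.

deg(f) = 2, deg(g) = 1, so Bézout bound = 2.
Scan x ∈ F_5. For each x, list the y ∈ F_5 with f(x, y) ≡ 0 and those with g(x, y) ≡ 0 (mod 5); the common zeros in that column are the intersection.
  x = 0: f ≡ 0 at y ∈ {2}; g ≡ 0 at y ∈ {0}; common: ∅.
  x = 1: f ≡ 0 at y ∈ {3}; g ≡ 0 at y ∈ {3}; common: {3}.
  x = 2: f ≡ 0 at y ∈ ∅; g ≡ 0 at y ∈ {1}; common: ∅.
  x = 3: f ≡ 0 at y ∈ {3}; g ≡ 0 at y ∈ {4}; common: ∅.
  x = 4: f ≡ 0 at y ∈ {4}; g ≡ 0 at y ∈ {2}; common: ∅.
Collecting: common zeros = {(1, 3)}, so the count is 1.
Comparison with the Bézout bound: 1 ≤ 2 = deg(f)·deg(g), as expected for curves with no common component (the affine F_5-count falls short of the bound because intersections may lie at infinity, over extension fields, or carry multiplicity).


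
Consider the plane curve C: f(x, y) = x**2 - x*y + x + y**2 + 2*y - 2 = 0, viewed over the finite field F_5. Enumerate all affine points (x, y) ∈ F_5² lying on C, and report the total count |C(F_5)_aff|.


Affine F_5-points: {(1, 0), (1, 4), (2, 1), (2, 4), (3, 0), (3, 1)}; count = 6.

For each of the 25 pairs (x, y) ∈ F_5², evaluate f(x, y) mod 5. Record the zeros.
  x = 0: [0↦3, 1↦1, 2↦1, 3↦3, 4↦2]  zeros at y ∈ ∅
  x = 1: [0↦0, 1↦2, 2↦1, 3↦2, 4↦0]  zeros at y ∈ {0, 4}
  x = 2: [0↦4, 1↦0, 2↦3, 3↦3, 4↦0]  zeros at y ∈ {1, 4}
  x = 3: [0↦0, 1↦0, 2↦2, 3↦1, 4↦2]  zeros at y ∈ {0, 1}
  x = 4: [0↦3, 1↦2, 2↦3, 3↦1, 4↦1]  zeros at y ∈ ∅
Collecting zeros: affine points = {(1, 0), (1, 4), (2, 1), (2, 4), (3, 0), (3, 1)}.
Total count |C(F_5)_aff| = 6.


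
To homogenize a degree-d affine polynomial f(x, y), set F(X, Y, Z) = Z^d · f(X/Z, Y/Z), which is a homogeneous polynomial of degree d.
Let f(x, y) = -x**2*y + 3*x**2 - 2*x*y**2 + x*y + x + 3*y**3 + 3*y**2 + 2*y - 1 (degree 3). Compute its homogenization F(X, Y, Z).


F(X, Y, Z) = -X**2*Y + 3*X**2*Z - 2*X*Y**2 + X*Y*Z + X*Z**2 + 3*Y**3 + 3*Y**2*Z + 2*Y*Z**2 - Z**3

deg(f) = 3.
Substitute x = X/Z, y = Y/Z into f, then multiply by Z^3.
  monomial -1·x^2·y^1 ↦ -1·X^2·Y^1·Z^0.
  monomial 3·x^2·y^0 ↦ 3·X^2·Y^0·Z^1.
  monomial -2·x^1·y^2 ↦ -2·X^1·Y^2·Z^0.
  monomial 1·x^1·y^1 ↦ 1·X^1·Y^1·Z^1.
  monomial 1·x^1·y^0 ↦ 1·X^1·Y^0·Z^2.
  monomial 3·x^0·y^3 ↦ 3·X^0·Y^3·Z^0.
  monomial 3·x^0·y^2 ↦ 3·X^0·Y^2·Z^1.
  monomial 2·x^0·y^1 ↦ 2·X^0·Y^1·Z^2.
  monomial -1·x^0·y^0 ↦ -1·X^0·Y^0·Z^3.
Collecting: F(X, Y, Z) = -X**2*Y + 3*X**2*Z - 2*X*Y**2 + X*Y*Z + X*Z**2 + 3*Y**3 + 3*Y**2*Z + 2*Y*Z**2 - Z**3.


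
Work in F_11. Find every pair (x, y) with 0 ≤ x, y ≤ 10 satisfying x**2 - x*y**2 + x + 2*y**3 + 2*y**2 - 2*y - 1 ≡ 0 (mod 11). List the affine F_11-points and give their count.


Affine F_11-points: {(3, 0), (4, 5), (5, 6), (6, 7), (7, 0), (8, 6), (9, 5), (9, 7), (9, 8), (10, 8)}; count = 10.

For each of the 121 pairs (x, y) ∈ F_11², evaluate f(x, y) mod 11. Record the zeros.
  x = 0: [0↦10, 1↦1, 2↦8, 3↦10, 4↦8, 5↦3, 6↦7, 7↦10, 8↦2, 9↦6, 10↦1]  zeros at y ∈ ∅
  x = 1: [0↦1, 1↦2, 2↦6, 3↦3, 4↦5, 5↦2, 6↦6, 7↦7, 8↦6, 9↦4, 10↦2]  zeros at y ∈ ∅
  x = 2: [0↦5, 1↦5, 2↦6, 3↦9, 4↦4, 5↦3, 6↦7, 7↦6, 8↦1, 9↦4, 10↦5]  zeros at y ∈ ∅
  x = 3: [0↦0, 1↦10, 2↦8, 3↦6, 4↦5, 5↦6, 6↦10, 7↦7, 8↦9, 9↦6, 10↦10]  zeros at y ∈ {0}
  x = 4: [0↦8, 1↦6, 2↦1, 3↦5, 4↦8, 5↦0, 6↦4, 7↦10, 8↦8, 9↦10, 10↦6]  zeros at y ∈ {5}
  x = 5: [0↦7, 1↦4, 2↦7, 3↦6, 4↦2, 5↦7, 6↦0, 7↦4, 8↦9, 9↦5, 10↦4]  zeros at y ∈ {6}
  x = 6: [0↦8, 1↦4, 2↦4, 3↦9, 4↦9, 5↦5, 6↦9, 7↦0, 8↦1, 9↦2, 10↦4]  zeros at y ∈ {7}
  x = 7: [0↦0, 1↦6, 2↦3, 3↦3, 4↦7, 5↦5, 6↦9, 7↦9, 8↦6, 9↦1, 10↦6]  zeros at y ∈ {0}
  x = 8: [0↦5, 1↦10, 2↦4, 3↦10, 4↦7, 5↦7, 6↦0, 7↦9, 8↦2, 9↦2, 10↦10]  zeros at y ∈ {6}
  x = 9: [0↦1, 1↦5, 2↦7, 3↦8, 4↦9, 5↦0, 6↦4, 7↦0, 8↦0, 9↦5, 10↦5]  zeros at y ∈ {5, 7, 8}
  x = 10: [0↦10, 1↦2, 2↦1, 3↦8, 4↦2, 5↦6, 6↦10, 7↦4, 8↦0, 9↦10, 10↦2]  zeros at y ∈ {8}
Collecting zeros: affine points = {(3, 0), (4, 5), (5, 6), (6, 7), (7, 0), (8, 6), (9, 5), (9, 7), (9, 8), (10, 8)}.
Total count |C(F_11)_aff| = 10.


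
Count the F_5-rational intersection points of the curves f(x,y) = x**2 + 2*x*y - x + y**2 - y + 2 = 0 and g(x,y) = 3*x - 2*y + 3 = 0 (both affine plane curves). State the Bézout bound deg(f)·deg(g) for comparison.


Common zeros: ∅; count = 0; Bézout bound = 2.

deg(f) = 2, deg(g) = 1, so Bézout bound = 2.
Scan x ∈ F_5. For each x, list the y ∈ F_5 with f(x, y) ≡ 0 and those with g(x, y) ≡ 0 (mod 5); the common zeros in that column are the intersection.
  x = 0: f ≡ 0 at y ∈ ∅; g ≡ 0 at y ∈ {4}; common: ∅.
  x = 1: f ≡ 0 at y ∈ ∅; g ≡ 0 at y ∈ {3}; common: ∅.
  x = 2: f ≡ 0 at y ∈ ∅; g ≡ 0 at y ∈ {2}; common: ∅.
  x = 3: f ≡ 0 at y ∈ ∅; g ≡ 0 at y ∈ {1}; common: ∅.
  x = 4: f ≡ 0 at y ∈ ∅; g ≡ 0 at y ∈ {0}; common: ∅.
Collecting: common zeros = ∅, so the count is 0.
Comparison with the Bézout bound: 0 ≤ 2 = deg(f)·deg(g), as expected for curves with no common component (the affine F_5-count falls short of the bound because intersections may lie at infinity, over extension fields, or carry multiplicity).


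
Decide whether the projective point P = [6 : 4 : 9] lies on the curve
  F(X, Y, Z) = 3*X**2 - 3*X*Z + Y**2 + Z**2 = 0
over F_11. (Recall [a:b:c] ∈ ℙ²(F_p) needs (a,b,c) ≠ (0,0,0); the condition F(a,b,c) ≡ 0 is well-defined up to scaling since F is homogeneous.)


F(6,4,9) ≡ 10 (mod 11); P is NOT on the curve.

Evaluate F(6, 4, 9) term-by-term (mod 11).
  3*X**2 ↦ 3·36·1·1 = 108
  -3*X*Z ↦ -3·6·1·9 = -162
  Y**2 ↦ 1·1·16·1 = 16
  Z**2 ↦ 1·1·1·81 = 81
Sum: F(6, 4, 9) = (108) + (-162) + (16) + (81) = 43.
Reducing mod 11: 43 ≡ 10 (mod 11).
Since F(a, b, c) ≡ 10 ≠ 0 (mod 11), P does NOT lie on the curve.


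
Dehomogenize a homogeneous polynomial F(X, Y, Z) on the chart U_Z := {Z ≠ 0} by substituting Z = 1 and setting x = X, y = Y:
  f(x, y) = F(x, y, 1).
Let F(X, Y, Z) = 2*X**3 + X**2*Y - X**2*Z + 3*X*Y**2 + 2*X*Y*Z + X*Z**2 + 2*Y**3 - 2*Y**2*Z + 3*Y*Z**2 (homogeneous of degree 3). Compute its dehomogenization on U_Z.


f(x, y) = 2*x**3 + x**2*y - x**2 + 3*x*y**2 + 2*x*y + x + 2*y**3 - 2*y**2 + 3*y

On U_Z we set Z = 1. Each monomial c·X^i·Y^j·Z^k in F becomes c·x^i·y^j·1^k = c·x^i·y^j.
Substituting Z = 1: F(X, Y, 1) = 2*x**3 + x**2*y - x**2 + 3*x*y**2 + 2*x*y + x + 2*y**3 - 2*y**2 + 3*y.
Note: deg(f) ≤ deg(F) = 3; strict inequality happens when F is divisible by Z (lost terms).


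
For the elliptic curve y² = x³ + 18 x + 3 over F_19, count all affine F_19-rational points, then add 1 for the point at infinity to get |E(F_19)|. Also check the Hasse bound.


Affine points = {(2, 3), (2, 16), (4, 5), (4, 14), (5, 3), (5, 16), (6, 2), (6, 17), (7, 4), (7, 15), (9, 1), (9, 18), (10, 9), (10, 10), (12, 3), (12, 16), (14, 4), (14, 15), (15, 0), (16, 6), (16, 13), (17, 4), (17, 15)}; affine count = 23; |E(F_19)| = 24.

Discriminant check: Δ ∝ 4a³ + 27b² = 4·18³ + 27·3² = 4·5832 + 27·9 ≡ 11 (mod 19). Nonzero ⇒ E is nonsingular.
For each x ∈ F_19, compute rhs = x³ + 18·x + 3 mod 19, then count y ∈ F_19 with y² ≡ rhs.
  x = 0: rhs = 3, matching y values: none (0 points).
  x = 1: rhs = 3, matching y values: none (0 points).
  x = 2: rhs = 9, matching y values: 3, 16 (2 points).
  x = 3: rhs = 8, matching y values: none (0 points).
  x = 4: rhs = 6, matching y values: 5, 14 (2 points).
  x = 5: rhs = 9, matching y values: 3, 16 (2 points).
  x = 6: rhs = 4, matching y values: 2, 17 (2 points).
  x = 7: rhs = 16, matching y values: 4, 15 (2 points).
  x = 8: rhs = 13, matching y values: none (0 points).
  x = 9: rhs = 1, matching y values: 1, 18 (2 points).
  x = 10: rhs = 5, matching y values: 9, 10 (2 points).
  x = 11: rhs = 12, matching y values: none (0 points).
  x = 12: rhs = 9, matching y values: 3, 16 (2 points).
  x = 13: rhs = 2, matching y values: none (0 points).
  x = 14: rhs = 16, matching y values: 4, 15 (2 points).
  x = 15: rhs = 0, matching y values: 0 (1 points).
  x = 16: rhs = 17, matching y values: 6, 13 (2 points).
  x = 17: rhs = 16, matching y values: 4, 15 (2 points).
  x = 18: rhs = 3, matching y values: none (0 points).
Total affine count: 23.
Full point count |E(F_19)| = 23 + 1 = 24.
Hasse bound: |24 − (19+1)| = |4| = 4 ≤ 2√19 ≈ 8.7178 ✓.


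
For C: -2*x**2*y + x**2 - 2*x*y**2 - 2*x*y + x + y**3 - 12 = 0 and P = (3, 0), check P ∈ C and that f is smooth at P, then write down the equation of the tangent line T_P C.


Tangent line at P: 7*x - 24*y - 21 = 0.

Step 1: f(3, 0) = 0, so P lies on C.
Step 2: partial derivatives
  f_x(x, y) = -4*x*y + 2*x - 2*y**2 - 2*y + 1, f_y(x, y) = -2*x**2 - 4*x*y - 2*x + 3*y**2.
  f_x(P) = 7, f_y(P) = -24 (gradient nonzero, so P is smooth).
Step 3: tangent line at P: 7·(x − 3) + -24·(y − 0) = 0.
Expanding: 7*x - 24*y - 21 = 0.


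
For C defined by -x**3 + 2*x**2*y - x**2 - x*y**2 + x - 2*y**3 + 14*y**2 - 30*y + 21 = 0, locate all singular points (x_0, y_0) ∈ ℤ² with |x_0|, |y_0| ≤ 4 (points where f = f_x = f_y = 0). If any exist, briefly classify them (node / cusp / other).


Singular points: {(1, 2)}; classification: cusp.

Compute partial derivatives:
  f_x = -3*x**2 + 4*x*y - 2*x - y**2 + 1.
  f_y = 2*x**2 - 2*x*y - 6*y**2 + 28*y - 30.
Scan x_0 ∈ {−4, ..., 4}. For each x_0, f_y(x_0, y) is a polynomial in y; find its integer roots y ∈ {−4, ..., 4}, then test f_x and f at those candidates.
  x = -4: f_y(-4, y) = -6*y**2 + 36*y + 2; no integer root y with |y| ≤ 4.
  x = -3: f_y(-3, y) = -6*y**2 + 34*y - 12; no integer root y with |y| ≤ 4.
  x = -2: f_y(-2, y) = -6*y**2 + 32*y - 22; no integer root y with |y| ≤ 4.
  x = -1: f_y(-1, y) = -6*y**2 + 30*y - 28; no integer root y with |y| ≤ 4.
  x = 0: f_y(0, y) = -6*y**2 + 28*y - 30; vanishes at y ∈ {3}. (0, 3): f_x = -8 ≠ 0.
  x = 1: f_y(1, y) = -6*y**2 + 26*y - 28; vanishes at y ∈ {2}. (1, 2): f_x = 0, f = 0 — SINGULAR.
  x = 2: f_y(2, y) = -6*y**2 + 24*y - 22; no integer root y with |y| ≤ 4.
  x = 3: f_y(3, y) = -6*y**2 + 22*y - 12; vanishes at y ∈ {3}. (3, 3): f_x = -5 ≠ 0.
  x = 4: f_y(4, y) = -6*y**2 + 20*y + 2; no integer root y with |y| ≤ 4.
Only singular point on the grid: (1, 2).
Classify: substitute x = 1 + u, y = 2 + v and expand: f = -u**3 + 2*u**2*v - u*v**2 - 2*v**3 + v**2.
No constant or linear terms (consistent with a singular point). Quadratic part: v**2. Cubic part: -u**3 + 2*u**2*v - u*v**2 - 2*v**3.
The quadratic part v**2 is a perfect square, so there is a single (double) tangent line v = 0, i.e. y = 2. Restricting the cubic part to that line (v = 0) leaves -u**3 ≠ 0, so f is not divisible by v and the branch is v² ≈ u**3 to lowest order — this is a cusp.
Classification: cusp.


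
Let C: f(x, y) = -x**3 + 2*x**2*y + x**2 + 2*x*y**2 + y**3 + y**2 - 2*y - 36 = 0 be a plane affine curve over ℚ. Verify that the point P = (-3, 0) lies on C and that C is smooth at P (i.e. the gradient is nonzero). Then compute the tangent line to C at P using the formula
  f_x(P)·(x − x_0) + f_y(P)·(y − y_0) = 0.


Tangent line at P: -33*x + 16*y - 99 = 0.

Step 1: f(-3, 0) = 0, so P lies on C.
Step 2: partial derivatives
  f_x(x, y) = -3*x**2 + 4*x*y + 2*x + 2*y**2, f_y(x, y) = 2*x**2 + 4*x*y + 3*y**2 + 2*y - 2.
  f_x(P) = -33, f_y(P) = 16 (gradient nonzero, so P is smooth).
Step 3: tangent line at P: -33·(x − -3) + 16·(y − 0) = 0.
Expanding: -33*x + 16*y - 99 = 0.


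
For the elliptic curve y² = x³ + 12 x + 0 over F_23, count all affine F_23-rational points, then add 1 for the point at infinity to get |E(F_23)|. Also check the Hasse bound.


Affine points = {(0, 0), (1, 6), (1, 17), (2, 3), (2, 20), (5, 1), (5, 22), (6, 9), (6, 14), (7, 6), (7, 17), (9, 3), (9, 20), (10, 4), (10, 19), (12, 3), (12, 20), (15, 6), (15, 17), (19, 7), (19, 16), (20, 11), (20, 12)}; affine count = 23; |E(F_23)| = 24.

Discriminant check: Δ ∝ 4a³ + 27b² = 4·12³ + 27·0² = 4·1728 + 27·0 ≡ 12 (mod 23). Nonzero ⇒ E is nonsingular.
For each x ∈ F_23, compute rhs = x³ + 12·x + 0 mod 23, then count y ∈ F_23 with y² ≡ rhs.
  x = 0: rhs = 0, matching y values: 0 (1 points).
  x = 1: rhs = 13, matching y values: 6, 17 (2 points).
  x = 2: rhs = 9, matching y values: 3, 20 (2 points).
  x = 3: rhs = 17, matching y values: none (0 points).
  x = 4: rhs = 20, matching y values: none (0 points).
  x = 5: rhs = 1, matching y values: 1, 22 (2 points).
  x = 6: rhs = 12, matching y values: 9, 14 (2 points).
  x = 7: rhs = 13, matching y values: 6, 17 (2 points).
  x = 8: rhs = 10, matching y values: none (0 points).
  x = 9: rhs = 9, matching y values: 3, 20 (2 points).
  x = 10: rhs = 16, matching y values: 4, 19 (2 points).
  x = 11: rhs = 14, matching y values: none (0 points).
  x = 12: rhs = 9, matching y values: 3, 20 (2 points).
  x = 13: rhs = 7, matching y values: none (0 points).
  x = 14: rhs = 14, matching y values: none (0 points).
  x = 15: rhs = 13, matching y values: 6, 17 (2 points).
  x = 16: rhs = 10, matching y values: none (0 points).
  x = 17: rhs = 11, matching y values: none (0 points).
  x = 18: rhs = 22, matching y values: none (0 points).
  x = 19: rhs = 3, matching y values: 7, 16 (2 points).
  x = 20: rhs = 6, matching y values: 11, 12 (2 points).
  x = 21: rhs = 14, matching y values: none (0 points).
  x = 22: rhs = 10, matching y values: none (0 points).
Total affine count: 23.
Full point count |E(F_23)| = 23 + 1 = 24.
Hasse bound: |24 − (23+1)| = |0| = 0 ≤ 2√23 ≈ 9.5917 ✓.


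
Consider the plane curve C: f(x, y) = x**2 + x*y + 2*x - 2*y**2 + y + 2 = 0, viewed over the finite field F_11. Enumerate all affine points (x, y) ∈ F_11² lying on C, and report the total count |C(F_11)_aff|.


Affine F_11-points: {(1, 6), (2, 1), (2, 6), (3, 3), (3, 10), (6, 1), (6, 8), (7, 5), (7, 10), (8, 5)}; count = 10.

For each of the 121 pairs (x, y) ∈ F_11², evaluate f(x, y) mod 11. Record the zeros.
  x = 0: [0↦2, 1↦1, 2↦7, 3↦9, 4↦7, 5↦1, 6↦2, 7↦10, 8↦3, 9↦3, 10↦10]  zeros at y ∈ ∅
  x = 1: [0↦5, 1↦5, 2↦1, 3↦4, 4↦3, 5↦9, 6↦0, 7↦9, 8↦3, 9↦4, 10↦1]  zeros at y ∈ {6}
  x = 2: [0↦10, 1↦0, 2↦8, 3↦1, 4↦1, 5↦8, 6↦0, 7↦10, 8↦5, 9↦7, 10↦5]  zeros at y ∈ {1, 6}
  x = 3: [0↦6, 1↦8, 2↦6, 3↦0, 4↦1, 5↦9, 6↦2, 7↦2, 8↦9, 9↦1, 10↦0]  zeros at y ∈ {3, 10}
  x = 4: [0↦4, 1↦7, 2↦6, 3↦1, 4↦3, 5↦1, 6↦6, 7↦7, 8↦4, 9↦8, 10↦8]  zeros at y ∈ ∅
  x = 5: [0↦4, 1↦8, 2↦8, 3↦4, 4↦7, 5↦6, 6↦1, 7↦3, 8↦1, 9↦6, 10↦7]  zeros at y ∈ ∅
  x = 6: [0↦6, 1↦0, 2↦1, 3↦9, 4↦2, 5↦2, 6↦9, 7↦1, 8↦0, 9↦6, 10↦8]  zeros at y ∈ {1, 8}
  x = 7: [0↦10, 1↦5, 2↦7, 3↦5, 4↦10, 5↦0, 6↦8, 7↦1, 8↦1, 9↦8, 10↦0]  zeros at y ∈ {5, 10}
  x = 8: [0↦5, 1↦1, 2↦4, 3↦3, 4↦9, 5↦0, 6↦9, 7↦3, 8↦4, 9↦1, 10↦5]  zeros at y ∈ {5}
  x = 9: [0↦2, 1↦10, 2↦3, 3↦3, 4↦10, 5↦2, 6↦1, 7↦7, 8↦9, 9↦7, 10↦1]  zeros at y ∈ ∅
  x = 10: [0↦1, 1↦10, 2↦4, 3↦5, 4↦2, 5↦6, 6↦6, 7↦2, 8↦5, 9↦4, 10↦10]  zeros at y ∈ ∅
Collecting zeros: affine points = {(1, 6), (2, 1), (2, 6), (3, 3), (3, 10), (6, 1), (6, 8), (7, 5), (7, 10), (8, 5)}.
Total count |C(F_11)_aff| = 10.


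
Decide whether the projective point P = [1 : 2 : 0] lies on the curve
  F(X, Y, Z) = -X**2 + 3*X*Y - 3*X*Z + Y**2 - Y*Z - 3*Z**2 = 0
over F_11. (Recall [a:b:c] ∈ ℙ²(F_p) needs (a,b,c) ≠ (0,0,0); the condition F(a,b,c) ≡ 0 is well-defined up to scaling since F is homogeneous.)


F(1,2,0) ≡ 9 (mod 11); P is NOT on the curve.

Evaluate F(1, 2, 0) term-by-term (mod 11).
  -X**2 ↦ -1·1·1·1 = -1
  3*X*Y ↦ 3·1·2·1 = 6
  -3*X*Z ↦ -3·1·1·0 = 0
  Y**2 ↦ 1·1·4·1 = 4
  -Y*Z ↦ -1·1·2·0 = 0
  -3*Z**2 ↦ -3·1·1·0 = 0
Sum: F(1, 2, 0) = (-1) + (6) + (0) + (4) + (0) + (0) = 9.
Reducing mod 11: 9 ≡ 9 (mod 11).
Since F(a, b, c) ≡ 9 ≠ 0 (mod 11), P does NOT lie on the curve.


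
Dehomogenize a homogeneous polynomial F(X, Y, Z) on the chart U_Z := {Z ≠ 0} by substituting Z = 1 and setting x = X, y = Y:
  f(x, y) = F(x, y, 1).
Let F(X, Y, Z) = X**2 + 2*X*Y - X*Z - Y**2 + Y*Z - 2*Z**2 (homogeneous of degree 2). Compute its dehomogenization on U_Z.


f(x, y) = x**2 + 2*x*y - x - y**2 + y - 2

On U_Z we set Z = 1. Each monomial c·X^i·Y^j·Z^k in F becomes c·x^i·y^j·1^k = c·x^i·y^j.
Substituting Z = 1: F(X, Y, 1) = x**2 + 2*x*y - x - y**2 + y - 2.
Note: deg(f) ≤ deg(F) = 2; strict inequality happens when F is divisible by Z (lost terms).


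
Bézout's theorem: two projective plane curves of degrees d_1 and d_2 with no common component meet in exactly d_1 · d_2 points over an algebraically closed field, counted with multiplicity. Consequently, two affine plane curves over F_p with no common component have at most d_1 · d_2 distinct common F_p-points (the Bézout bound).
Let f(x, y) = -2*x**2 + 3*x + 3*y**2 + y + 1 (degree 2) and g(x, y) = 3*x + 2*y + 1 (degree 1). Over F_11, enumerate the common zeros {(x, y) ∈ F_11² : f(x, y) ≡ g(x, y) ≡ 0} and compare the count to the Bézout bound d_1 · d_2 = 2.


Common zeros: {(9, 8), (10, 1)}; count = 2; Bézout bound = 2.

deg(f) = 2, deg(g) = 1, so Bézout bound = 2.
Scan x ∈ F_11. For each x, list the y ∈ F_11 with f(x, y) ≡ 0 and those with g(x, y) ≡ 0 (mod 11); the common zeros in that column are the intersection.
  x = 0: f ≡ 0 at y ∈ {9}; g ≡ 0 at y ∈ {5}; common: ∅.
  x = 1: f ≡ 0 at y ∈ ∅; g ≡ 0 at y ∈ {9}; common: ∅.
  x = 2: f ≡ 0 at y ∈ ∅; g ≡ 0 at y ∈ {2}; common: ∅.
  x = 3: f ≡ 0 at y ∈ {3, 4}; g ≡ 0 at y ∈ {6}; common: ∅.
  x = 4: f ≡ 0 at y ∈ {3, 4}; g ≡ 0 at y ∈ {10}; common: ∅.
  x = 5: f ≡ 0 at y ∈ ∅; g ≡ 0 at y ∈ {3}; common: ∅.
  x = 6: f ≡ 0 at y ∈ ∅; g ≡ 0 at y ∈ {7}; common: ∅.
  x = 7: f ≡ 0 at y ∈ {9}; g ≡ 0 at y ∈ {0}; common: ∅.
  x = 8: f ≡ 0 at y ∈ {1, 6}; g ≡ 0 at y ∈ {4}; common: ∅.
  x = 9: f ≡ 0 at y ∈ {8, 10}; g ≡ 0 at y ∈ {8}; common: {8}.
  x = 10: f ≡ 0 at y ∈ {1, 6}; g ≡ 0 at y ∈ {1}; common: {1}.
Collecting: common zeros = {(9, 8), (10, 1)}, so the count is 2.
Comparison with the Bézout bound: 2 ≤ 2 = deg(f)·deg(g), as expected for curves with no common component (the bound is attained).


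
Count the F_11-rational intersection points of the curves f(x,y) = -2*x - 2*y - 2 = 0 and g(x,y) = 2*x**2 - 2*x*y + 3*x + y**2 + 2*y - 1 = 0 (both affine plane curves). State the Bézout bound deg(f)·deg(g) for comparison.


Common zeros: ∅; count = 0; Bézout bound = 2.

deg(f) = 1, deg(g) = 2, so Bézout bound = 2.
Scan x ∈ F_11. For each x, list the y ∈ F_11 with f(x, y) ≡ 0 and those with g(x, y) ≡ 0 (mod 11); the common zeros in that column are the intersection.
  x = 0: f ≡ 0 at y ∈ {10}; g ≡ 0 at y ∈ ∅; common: ∅.
  x = 1: f ≡ 0 at y ∈ {9}; g ≡ 0 at y ∈ ∅; common: ∅.
  x = 2: f ≡ 0 at y ∈ {8}; g ≡ 0 at y ∈ ∅; common: ∅.
  x = 3: f ≡ 0 at y ∈ {7}; g ≡ 0 at y ∈ {2}; common: ∅.
  x = 4: f ≡ 0 at y ∈ {6}; g ≡ 0 at y ∈ ∅; common: ∅.
  x = 5: f ≡ 0 at y ∈ {5}; g ≡ 0 at y ∈ ∅; common: ∅.
  x = 6: f ≡ 0 at y ∈ {4}; g ≡ 0 at y ∈ ∅; common: ∅.
  x = 7: f ≡ 0 at y ∈ {3}; g ≡ 0 at y ∈ ∅; common: ∅.
  x = 8: f ≡ 0 at y ∈ {2}; g ≡ 0 at y ∈ ∅; common: ∅.
  x = 9: f ≡ 0 at y ∈ {1}; g ≡ 0 at y ∈ ∅; common: ∅.
  x = 10: f ≡ 0 at y ∈ {0}; g ≡ 0 at y ∈ ∅; common: ∅.
Collecting: common zeros = ∅, so the count is 0.
Comparison with the Bézout bound: 0 ≤ 2 = deg(f)·deg(g), as expected for curves with no common component (the affine F_11-count falls short of the bound because intersections may lie at infinity, over extension fields, or carry multiplicity).


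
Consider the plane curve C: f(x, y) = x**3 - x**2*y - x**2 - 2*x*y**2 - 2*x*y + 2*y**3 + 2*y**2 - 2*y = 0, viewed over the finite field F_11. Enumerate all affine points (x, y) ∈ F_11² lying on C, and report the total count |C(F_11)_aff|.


Affine F_11-points: {(0, 0), (0, 3), (0, 7), (1, 0), (2, 5), (2, 9), (4, 10), (5, 6), (7, 2), (9, 9), (10, 9)}; count = 11.

For each of the 121 pairs (x, y) ∈ F_11², evaluate f(x, y) mod 11. Record the zeros.
  x = 0: [0↦0, 1↦2, 2↦9, 3↦0, 4↦9, 5↦4, 6↦8, 7↦0, 8↦3, 9↦7, 10↦2]  zeros at y ∈ {0, 3, 7}
  x = 1: [0↦0, 1↦8, 2↦6, 3↦6, 4↦9, 5↦5, 6↦6, 7↦2, 8↦5, 9↦5, 10↦3]  zeros at y ∈ {0}
  x = 2: [0↦4, 1↦5, 2↦3, 3↦10, 4↦5, 5↦0, 6↦7, 7↦5, 8↦6, 9↦0, 10↦10]  zeros at y ∈ {5, 9}
  x = 3: [0↦7, 1↦10, 2↦6, 3↦7, 4↦3, 5↦6, 6↦6, 7↦4, 8↦1, 9↦9, 10↦7]  zeros at y ∈ ∅
  x = 4: [0↦4, 1↦7, 2↦10, 3↦3, 4↦9, 5↦7, 6↦9, 7↦5, 8↦7, 9↦5, 10↦0]  zeros at y ∈ {10}
  x = 5: [0↦1, 1↦2, 2↦10, 3↦4, 4↦7, 5↦9, 6↦0, 7↦3, 8↦8, 9↦5, 10↦6]  zeros at y ∈ {6}
  x = 6: [0↦4, 1↦1, 2↦1, 3↦5, 4↦3, 5↦7, 6↦7, 7↦4, 8↦10, 9↦4, 10↦9]  zeros at y ∈ ∅
  x = 7: [0↦8, 1↦10, 2↦0, 3↦1, 4↦3, 5↦7, 6↦3, 7↦3, 8↦8, 9↦8, 10↦4]  zeros at y ∈ {2}
  x = 8: [0↦8, 1↦2, 2↦2, 3↦9, 4↦2, 5↦4, 6↦5, 7↦6, 8↦8, 9↦1, 10↦8]  zeros at y ∈ ∅
  x = 9: [0↦10, 1↦5, 2↦2, 3↦2, 4↦6, 5↦4, 6↦8, 7↦8, 8↦5, 9↦0, 10↦5]  zeros at y ∈ {9}
  x = 10: [0↦9, 1↦3, 2↦6, 3↦8, 4↦10, 5↦2, 6↦7, 7↦4, 8↦5, 9↦0, 10↦1]  zeros at y ∈ {9}
Collecting zeros: affine points = {(0, 0), (0, 3), (0, 7), (1, 0), (2, 5), (2, 9), (4, 10), (5, 6), (7, 2), (9, 9), (10, 9)}.
Total count |C(F_11)_aff| = 11.


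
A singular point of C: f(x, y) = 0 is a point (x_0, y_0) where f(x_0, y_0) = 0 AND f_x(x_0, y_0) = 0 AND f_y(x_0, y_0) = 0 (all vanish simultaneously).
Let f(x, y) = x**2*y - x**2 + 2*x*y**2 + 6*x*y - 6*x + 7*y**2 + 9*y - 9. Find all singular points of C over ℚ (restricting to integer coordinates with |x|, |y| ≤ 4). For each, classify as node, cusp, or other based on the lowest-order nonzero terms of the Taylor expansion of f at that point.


Singular points: {(-3, 0)}; classification: node.

Compute partial derivatives:
  f_x = 2*x*y - 2*x + 2*y**2 + 6*y - 6.
  f_y = x**2 + 4*x*y + 6*x + 14*y + 9.
Scan x_0 ∈ {−4, ..., 4}. For each x_0, f_y(x_0, y) is a polynomial in y; find its integer roots y ∈ {−4, ..., 4}, then test f_x and f at those candidates.
  x = -4: f_y(-4, y) = 1 - 2*y; no integer root y with |y| ≤ 4.
  x = -3: f_y(-3, y) = 2*y; vanishes at y ∈ {0}. (-3, 0): f_x = 0, f = 0 — SINGULAR.
  x = -2: f_y(-2, y) = 6*y + 1; no integer root y with |y| ≤ 4.
  x = -1: f_y(-1, y) = 10*y + 4; no integer root y with |y| ≤ 4.
  x = 0: f_y(0, y) = 14*y + 9; no integer root y with |y| ≤ 4.
  x = 1: f_y(1, y) = 18*y + 16; no integer root y with |y| ≤ 4.
  x = 2: f_y(2, y) = 22*y + 25; no integer root y with |y| ≤ 4.
  x = 3: f_y(3, y) = 26*y + 36; no integer root y with |y| ≤ 4.
  x = 4: f_y(4, y) = 30*y + 49; no integer root y with |y| ≤ 4.
Only singular point on the grid: (-3, 0).
Classify: substitute x = -3 + u, y = 0 + v and expand: f = u**2*v - u**2 + 2*u*v**2 + v**2.
No constant or linear terms (consistent with a singular point). Quadratic part: -u**2 + v**2. Cubic part: u**2*v + 2*u*v**2.
The quadratic part v**2 - u**2 = (v − u)(v + u) splits into two distinct linear factors, so there are two distinct tangent lines y − 0 = ±(x − -3) — this is a node (ordinary double point).
Classification: node.


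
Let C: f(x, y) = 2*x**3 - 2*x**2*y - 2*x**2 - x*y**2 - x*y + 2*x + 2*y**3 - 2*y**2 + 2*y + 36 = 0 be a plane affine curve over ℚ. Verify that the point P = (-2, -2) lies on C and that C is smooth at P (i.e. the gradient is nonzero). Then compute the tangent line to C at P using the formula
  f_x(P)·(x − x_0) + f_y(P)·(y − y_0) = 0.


Tangent line at P: 16*x + 20*y + 72 = 0.

Step 1: f(-2, -2) = 0, so P lies on C.
Step 2: partial derivatives
  f_x(x, y) = 6*x**2 - 4*x*y - 4*x - y**2 - y + 2, f_y(x, y) = -2*x**2 - 2*x*y - x + 6*y**2 - 4*y + 2.
  f_x(P) = 16, f_y(P) = 20 (gradient nonzero, so P is smooth).
Step 3: tangent line at P: 16·(x − -2) + 20·(y − -2) = 0.
Expanding: 16*x + 20*y + 72 = 0.


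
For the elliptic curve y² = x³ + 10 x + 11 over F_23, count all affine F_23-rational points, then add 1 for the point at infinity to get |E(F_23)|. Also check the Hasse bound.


Affine points = {(2, 4), (2, 19), (4, 0), (5, 5), (5, 18), (9, 5), (9, 18), (11, 7), (11, 16), (16, 9), (16, 14), (20, 0), (21, 11), (21, 12), (22, 0)}; affine count = 15; |E(F_23)| = 16.

Discriminant check: Δ ∝ 4a³ + 27b² = 4·10³ + 27·11² = 4·1000 + 27·121 ≡ 22 (mod 23). Nonzero ⇒ E is nonsingular.
For each x ∈ F_23, compute rhs = x³ + 10·x + 11 mod 23, then count y ∈ F_23 with y² ≡ rhs.
  x = 0: rhs = 11, matching y values: none (0 points).
  x = 1: rhs = 22, matching y values: none (0 points).
  x = 2: rhs = 16, matching y values: 4, 19 (2 points).
  x = 3: rhs = 22, matching y values: none (0 points).
  x = 4: rhs = 0, matching y values: 0 (1 points).
  x = 5: rhs = 2, matching y values: 5, 18 (2 points).
  x = 6: rhs = 11, matching y values: none (0 points).
  x = 7: rhs = 10, matching y values: none (0 points).
  x = 8: rhs = 5, matching y values: none (0 points).
  x = 9: rhs = 2, matching y values: 5, 18 (2 points).
  x = 10: rhs = 7, matching y values: none (0 points).
  x = 11: rhs = 3, matching y values: 7, 16 (2 points).
  x = 12: rhs = 19, matching y values: none (0 points).
  x = 13: rhs = 15, matching y values: none (0 points).
  x = 14: rhs = 20, matching y values: none (0 points).
  x = 15: rhs = 17, matching y values: none (0 points).
  x = 16: rhs = 12, matching y values: 9, 14 (2 points).
  x = 17: rhs = 11, matching y values: none (0 points).
  x = 18: rhs = 20, matching y values: none (0 points).
  x = 19: rhs = 22, matching y values: none (0 points).
  x = 20: rhs = 0, matching y values: 0 (1 points).
  x = 21: rhs = 6, matching y values: 11, 12 (2 points).
  x = 22: rhs = 0, matching y values: 0 (1 points).
Total affine count: 15.
Full point count |E(F_23)| = 15 + 1 = 16.
Hasse bound: |16 − (23+1)| = |-8| = 8 ≤ 2√23 ≈ 9.5917 ✓.


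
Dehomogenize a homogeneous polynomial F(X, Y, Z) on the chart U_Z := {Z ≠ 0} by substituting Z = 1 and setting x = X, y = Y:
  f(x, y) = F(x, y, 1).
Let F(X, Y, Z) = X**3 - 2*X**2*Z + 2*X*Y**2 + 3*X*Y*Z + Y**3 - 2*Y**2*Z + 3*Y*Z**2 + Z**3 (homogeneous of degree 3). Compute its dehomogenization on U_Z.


f(x, y) = x**3 - 2*x**2 + 2*x*y**2 + 3*x*y + y**3 - 2*y**2 + 3*y + 1

On U_Z we set Z = 1. Each monomial c·X^i·Y^j·Z^k in F becomes c·x^i·y^j·1^k = c·x^i·y^j.
Substituting Z = 1: F(X, Y, 1) = x**3 - 2*x**2 + 2*x*y**2 + 3*x*y + y**3 - 2*y**2 + 3*y + 1.
Note: deg(f) ≤ deg(F) = 3; strict inequality happens when F is divisible by Z (lost terms).


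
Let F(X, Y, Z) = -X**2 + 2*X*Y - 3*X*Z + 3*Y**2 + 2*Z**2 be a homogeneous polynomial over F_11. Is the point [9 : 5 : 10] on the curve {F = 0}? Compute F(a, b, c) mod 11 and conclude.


F(9,5,10) ≡ 3 (mod 11); P is NOT on the curve.

Evaluate F(9, 5, 10) term-by-term (mod 11).
  -X**2 ↦ -1·81·1·1 = -81
  2*X*Y ↦ 2·9·5·1 = 90
  -3*X*Z ↦ -3·9·1·10 = -270
  3*Y**2 ↦ 3·1·25·1 = 75
  2*Z**2 ↦ 2·1·1·100 = 200
Sum: F(9, 5, 10) = (-81) + (90) + (-270) + (75) + (200) = 14.
Reducing mod 11: 14 ≡ 3 (mod 11).
Since F(a, b, c) ≡ 3 ≠ 0 (mod 11), P does NOT lie on the curve.


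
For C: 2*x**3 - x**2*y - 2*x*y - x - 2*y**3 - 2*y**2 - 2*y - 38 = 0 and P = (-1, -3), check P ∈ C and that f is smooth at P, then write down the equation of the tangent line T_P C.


Tangent line at P: 5*x - 43*y - 124 = 0.

Step 1: f(-1, -3) = 0, so P lies on C.
Step 2: partial derivatives
  f_x(x, y) = 6*x**2 - 2*x*y - 2*y - 1, f_y(x, y) = -x**2 - 2*x - 6*y**2 - 4*y - 2.
  f_x(P) = 5, f_y(P) = -43 (gradient nonzero, so P is smooth).
Step 3: tangent line at P: 5·(x − -1) + -43·(y − -3) = 0.
Expanding: 5*x - 43*y - 124 = 0.


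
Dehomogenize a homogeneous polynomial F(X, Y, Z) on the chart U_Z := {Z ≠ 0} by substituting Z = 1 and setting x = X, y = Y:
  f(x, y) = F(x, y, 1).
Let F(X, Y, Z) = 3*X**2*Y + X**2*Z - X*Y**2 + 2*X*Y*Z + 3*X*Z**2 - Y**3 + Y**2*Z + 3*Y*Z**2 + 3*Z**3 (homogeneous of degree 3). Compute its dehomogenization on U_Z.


f(x, y) = 3*x**2*y + x**2 - x*y**2 + 2*x*y + 3*x - y**3 + y**2 + 3*y + 3

On U_Z we set Z = 1. Each monomial c·X^i·Y^j·Z^k in F becomes c·x^i·y^j·1^k = c·x^i·y^j.
Substituting Z = 1: F(X, Y, 1) = 3*x**2*y + x**2 - x*y**2 + 2*x*y + 3*x - y**3 + y**2 + 3*y + 3.
Note: deg(f) ≤ deg(F) = 3; strict inequality happens when F is divisible by Z (lost terms).
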